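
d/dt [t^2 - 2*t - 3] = 2*t - 2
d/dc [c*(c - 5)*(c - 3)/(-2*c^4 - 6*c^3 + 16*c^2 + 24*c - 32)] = (c^6 - 16*c^5 + 29*c^4 + 114*c^3 - 264*c^2 + 256*c - 240)/(2*(c^8 + 6*c^7 - 7*c^6 - 72*c^5 + 24*c^4 + 288*c^3 - 112*c^2 - 384*c + 256))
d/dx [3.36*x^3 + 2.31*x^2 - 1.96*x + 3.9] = 10.08*x^2 + 4.62*x - 1.96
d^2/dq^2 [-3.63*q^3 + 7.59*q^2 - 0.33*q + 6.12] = 15.18 - 21.78*q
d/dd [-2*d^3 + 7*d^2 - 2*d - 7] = -6*d^2 + 14*d - 2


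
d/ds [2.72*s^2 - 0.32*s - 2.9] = 5.44*s - 0.32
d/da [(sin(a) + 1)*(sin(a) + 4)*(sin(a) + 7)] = 3*(sin(a)^2 + 8*sin(a) + 13)*cos(a)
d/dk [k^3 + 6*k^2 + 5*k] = 3*k^2 + 12*k + 5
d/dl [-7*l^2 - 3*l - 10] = -14*l - 3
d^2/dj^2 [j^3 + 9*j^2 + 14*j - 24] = 6*j + 18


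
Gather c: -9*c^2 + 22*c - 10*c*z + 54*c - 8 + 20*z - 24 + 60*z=-9*c^2 + c*(76 - 10*z) + 80*z - 32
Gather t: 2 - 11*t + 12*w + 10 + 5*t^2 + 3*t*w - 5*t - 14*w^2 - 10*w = 5*t^2 + t*(3*w - 16) - 14*w^2 + 2*w + 12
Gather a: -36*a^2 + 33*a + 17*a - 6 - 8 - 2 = -36*a^2 + 50*a - 16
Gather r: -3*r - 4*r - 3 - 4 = -7*r - 7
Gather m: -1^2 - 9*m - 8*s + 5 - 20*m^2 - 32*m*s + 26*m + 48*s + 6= -20*m^2 + m*(17 - 32*s) + 40*s + 10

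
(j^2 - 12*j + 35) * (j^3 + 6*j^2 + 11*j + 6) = j^5 - 6*j^4 - 26*j^3 + 84*j^2 + 313*j + 210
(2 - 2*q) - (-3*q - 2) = q + 4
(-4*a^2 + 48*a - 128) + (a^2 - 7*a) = -3*a^2 + 41*a - 128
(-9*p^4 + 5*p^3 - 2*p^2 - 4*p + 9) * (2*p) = -18*p^5 + 10*p^4 - 4*p^3 - 8*p^2 + 18*p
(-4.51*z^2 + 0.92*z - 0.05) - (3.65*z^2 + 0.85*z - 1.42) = -8.16*z^2 + 0.0700000000000001*z + 1.37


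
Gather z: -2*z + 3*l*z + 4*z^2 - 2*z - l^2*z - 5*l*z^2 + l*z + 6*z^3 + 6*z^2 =6*z^3 + z^2*(10 - 5*l) + z*(-l^2 + 4*l - 4)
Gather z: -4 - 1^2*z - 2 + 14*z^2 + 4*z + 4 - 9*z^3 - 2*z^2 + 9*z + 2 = -9*z^3 + 12*z^2 + 12*z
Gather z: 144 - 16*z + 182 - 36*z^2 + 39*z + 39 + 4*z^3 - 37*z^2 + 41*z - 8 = 4*z^3 - 73*z^2 + 64*z + 357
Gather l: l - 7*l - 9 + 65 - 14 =42 - 6*l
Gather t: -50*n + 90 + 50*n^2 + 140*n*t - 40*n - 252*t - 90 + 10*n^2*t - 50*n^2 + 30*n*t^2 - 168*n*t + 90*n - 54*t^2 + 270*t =t^2*(30*n - 54) + t*(10*n^2 - 28*n + 18)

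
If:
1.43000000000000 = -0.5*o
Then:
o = -2.86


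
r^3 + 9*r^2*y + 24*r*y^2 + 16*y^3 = (r + y)*(r + 4*y)^2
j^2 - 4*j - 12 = (j - 6)*(j + 2)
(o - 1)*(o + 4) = o^2 + 3*o - 4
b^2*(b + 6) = b^3 + 6*b^2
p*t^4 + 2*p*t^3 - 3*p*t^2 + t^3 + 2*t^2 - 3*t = t*(t - 1)*(t + 3)*(p*t + 1)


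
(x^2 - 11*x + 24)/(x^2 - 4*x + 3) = (x - 8)/(x - 1)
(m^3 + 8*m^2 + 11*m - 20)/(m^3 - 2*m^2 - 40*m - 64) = (m^2 + 4*m - 5)/(m^2 - 6*m - 16)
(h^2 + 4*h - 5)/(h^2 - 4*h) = (h^2 + 4*h - 5)/(h*(h - 4))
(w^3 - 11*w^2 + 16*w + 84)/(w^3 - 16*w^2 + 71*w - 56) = (w^2 - 4*w - 12)/(w^2 - 9*w + 8)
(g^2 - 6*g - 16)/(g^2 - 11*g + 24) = (g + 2)/(g - 3)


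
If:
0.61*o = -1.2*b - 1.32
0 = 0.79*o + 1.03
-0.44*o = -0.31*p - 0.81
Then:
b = -0.44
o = -1.30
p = -4.46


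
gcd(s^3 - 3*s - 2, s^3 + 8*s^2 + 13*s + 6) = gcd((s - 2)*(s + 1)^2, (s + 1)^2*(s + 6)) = s^2 + 2*s + 1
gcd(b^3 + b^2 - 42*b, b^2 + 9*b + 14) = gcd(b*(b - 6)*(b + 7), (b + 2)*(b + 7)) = b + 7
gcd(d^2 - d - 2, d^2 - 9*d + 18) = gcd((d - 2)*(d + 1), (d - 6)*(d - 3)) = 1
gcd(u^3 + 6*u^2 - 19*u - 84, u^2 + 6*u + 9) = u + 3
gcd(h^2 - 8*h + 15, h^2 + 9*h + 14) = 1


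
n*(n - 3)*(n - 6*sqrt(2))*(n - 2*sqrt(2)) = n^4 - 8*sqrt(2)*n^3 - 3*n^3 + 24*n^2 + 24*sqrt(2)*n^2 - 72*n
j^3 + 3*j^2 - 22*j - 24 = (j - 4)*(j + 1)*(j + 6)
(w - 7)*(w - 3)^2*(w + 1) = w^4 - 12*w^3 + 38*w^2 - 12*w - 63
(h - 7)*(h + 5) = h^2 - 2*h - 35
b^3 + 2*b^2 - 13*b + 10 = (b - 2)*(b - 1)*(b + 5)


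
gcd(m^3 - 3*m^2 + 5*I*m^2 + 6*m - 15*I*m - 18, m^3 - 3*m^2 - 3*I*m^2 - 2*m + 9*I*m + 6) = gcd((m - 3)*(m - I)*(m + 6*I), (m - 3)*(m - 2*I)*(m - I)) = m^2 + m*(-3 - I) + 3*I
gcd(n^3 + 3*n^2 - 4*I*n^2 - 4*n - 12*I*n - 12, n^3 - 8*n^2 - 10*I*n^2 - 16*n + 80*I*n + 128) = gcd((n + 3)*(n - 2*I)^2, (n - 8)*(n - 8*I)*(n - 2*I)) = n - 2*I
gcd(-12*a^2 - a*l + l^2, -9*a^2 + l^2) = 3*a + l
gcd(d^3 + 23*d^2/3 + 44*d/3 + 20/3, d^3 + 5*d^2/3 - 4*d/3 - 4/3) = d^2 + 8*d/3 + 4/3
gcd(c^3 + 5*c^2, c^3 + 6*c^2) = c^2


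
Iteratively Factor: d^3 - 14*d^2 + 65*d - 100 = (d - 5)*(d^2 - 9*d + 20) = (d - 5)^2*(d - 4)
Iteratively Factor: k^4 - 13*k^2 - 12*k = (k + 3)*(k^3 - 3*k^2 - 4*k) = (k - 4)*(k + 3)*(k^2 + k) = k*(k - 4)*(k + 3)*(k + 1)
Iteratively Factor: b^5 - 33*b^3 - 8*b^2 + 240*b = (b - 5)*(b^4 + 5*b^3 - 8*b^2 - 48*b) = (b - 5)*(b + 4)*(b^3 + b^2 - 12*b) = (b - 5)*(b + 4)^2*(b^2 - 3*b) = (b - 5)*(b - 3)*(b + 4)^2*(b)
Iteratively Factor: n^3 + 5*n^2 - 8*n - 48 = (n + 4)*(n^2 + n - 12) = (n - 3)*(n + 4)*(n + 4)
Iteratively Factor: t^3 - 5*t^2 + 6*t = (t - 2)*(t^2 - 3*t) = t*(t - 2)*(t - 3)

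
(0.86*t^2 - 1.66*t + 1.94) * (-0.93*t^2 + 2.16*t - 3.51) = -0.7998*t^4 + 3.4014*t^3 - 8.4084*t^2 + 10.017*t - 6.8094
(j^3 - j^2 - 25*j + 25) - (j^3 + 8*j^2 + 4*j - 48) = -9*j^2 - 29*j + 73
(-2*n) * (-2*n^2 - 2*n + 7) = 4*n^3 + 4*n^2 - 14*n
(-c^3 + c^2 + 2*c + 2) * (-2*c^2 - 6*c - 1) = 2*c^5 + 4*c^4 - 9*c^3 - 17*c^2 - 14*c - 2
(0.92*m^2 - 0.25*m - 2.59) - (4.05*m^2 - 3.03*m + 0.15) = -3.13*m^2 + 2.78*m - 2.74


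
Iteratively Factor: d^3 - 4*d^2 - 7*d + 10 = (d - 1)*(d^2 - 3*d - 10) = (d - 1)*(d + 2)*(d - 5)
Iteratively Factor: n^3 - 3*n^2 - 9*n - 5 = (n + 1)*(n^2 - 4*n - 5) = (n - 5)*(n + 1)*(n + 1)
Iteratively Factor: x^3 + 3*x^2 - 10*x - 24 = (x + 4)*(x^2 - x - 6) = (x + 2)*(x + 4)*(x - 3)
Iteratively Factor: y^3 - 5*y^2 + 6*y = (y)*(y^2 - 5*y + 6) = y*(y - 2)*(y - 3)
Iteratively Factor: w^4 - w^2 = (w)*(w^3 - w) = w^2*(w^2 - 1) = w^2*(w - 1)*(w + 1)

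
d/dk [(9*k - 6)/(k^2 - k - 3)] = 3*(-3*k^2 + 4*k - 11)/(k^4 - 2*k^3 - 5*k^2 + 6*k + 9)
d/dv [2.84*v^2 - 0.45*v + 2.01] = 5.68*v - 0.45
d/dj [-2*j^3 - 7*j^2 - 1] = 2*j*(-3*j - 7)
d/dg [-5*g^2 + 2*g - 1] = 2 - 10*g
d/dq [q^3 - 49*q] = 3*q^2 - 49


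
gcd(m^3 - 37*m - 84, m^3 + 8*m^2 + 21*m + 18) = m + 3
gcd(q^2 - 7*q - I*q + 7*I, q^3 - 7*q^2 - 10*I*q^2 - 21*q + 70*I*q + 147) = q - 7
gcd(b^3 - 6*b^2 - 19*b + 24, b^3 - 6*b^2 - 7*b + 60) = b + 3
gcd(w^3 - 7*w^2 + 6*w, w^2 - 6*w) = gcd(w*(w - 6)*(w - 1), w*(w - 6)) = w^2 - 6*w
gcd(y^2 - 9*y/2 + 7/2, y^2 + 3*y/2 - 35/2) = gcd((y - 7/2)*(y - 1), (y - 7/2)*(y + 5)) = y - 7/2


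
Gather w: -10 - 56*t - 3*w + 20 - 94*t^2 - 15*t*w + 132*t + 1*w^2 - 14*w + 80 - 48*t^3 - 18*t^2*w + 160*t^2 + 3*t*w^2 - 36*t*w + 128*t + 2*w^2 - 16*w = -48*t^3 + 66*t^2 + 204*t + w^2*(3*t + 3) + w*(-18*t^2 - 51*t - 33) + 90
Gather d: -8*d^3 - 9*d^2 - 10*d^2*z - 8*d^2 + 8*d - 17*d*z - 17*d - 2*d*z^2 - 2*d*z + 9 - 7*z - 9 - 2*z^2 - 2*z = -8*d^3 + d^2*(-10*z - 17) + d*(-2*z^2 - 19*z - 9) - 2*z^2 - 9*z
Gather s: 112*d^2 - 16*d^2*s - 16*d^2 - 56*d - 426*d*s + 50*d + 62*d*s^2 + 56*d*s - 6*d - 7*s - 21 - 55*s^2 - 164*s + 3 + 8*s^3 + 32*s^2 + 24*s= 96*d^2 - 12*d + 8*s^3 + s^2*(62*d - 23) + s*(-16*d^2 - 370*d - 147) - 18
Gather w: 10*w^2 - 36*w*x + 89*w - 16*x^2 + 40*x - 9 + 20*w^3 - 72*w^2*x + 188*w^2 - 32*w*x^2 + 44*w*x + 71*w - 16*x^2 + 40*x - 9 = 20*w^3 + w^2*(198 - 72*x) + w*(-32*x^2 + 8*x + 160) - 32*x^2 + 80*x - 18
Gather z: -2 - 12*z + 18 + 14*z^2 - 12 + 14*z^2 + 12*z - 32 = 28*z^2 - 28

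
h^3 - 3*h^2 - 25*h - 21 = (h - 7)*(h + 1)*(h + 3)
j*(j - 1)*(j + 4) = j^3 + 3*j^2 - 4*j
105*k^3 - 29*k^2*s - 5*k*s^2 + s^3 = (-7*k + s)*(-3*k + s)*(5*k + s)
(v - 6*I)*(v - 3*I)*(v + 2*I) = v^3 - 7*I*v^2 - 36*I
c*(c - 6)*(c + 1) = c^3 - 5*c^2 - 6*c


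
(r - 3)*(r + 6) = r^2 + 3*r - 18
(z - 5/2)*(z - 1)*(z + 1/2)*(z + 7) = z^4 + 4*z^3 - 81*z^2/4 + 13*z/2 + 35/4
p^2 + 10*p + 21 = (p + 3)*(p + 7)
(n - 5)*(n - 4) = n^2 - 9*n + 20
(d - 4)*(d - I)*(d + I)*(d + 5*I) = d^4 - 4*d^3 + 5*I*d^3 + d^2 - 20*I*d^2 - 4*d + 5*I*d - 20*I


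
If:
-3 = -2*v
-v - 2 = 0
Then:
No Solution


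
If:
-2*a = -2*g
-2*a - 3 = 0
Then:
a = -3/2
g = -3/2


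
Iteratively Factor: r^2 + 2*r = (r)*(r + 2)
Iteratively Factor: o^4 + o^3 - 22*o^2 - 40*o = (o - 5)*(o^3 + 6*o^2 + 8*o) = o*(o - 5)*(o^2 + 6*o + 8) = o*(o - 5)*(o + 4)*(o + 2)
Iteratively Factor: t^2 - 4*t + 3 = (t - 3)*(t - 1)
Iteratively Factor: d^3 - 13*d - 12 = (d + 1)*(d^2 - d - 12) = (d + 1)*(d + 3)*(d - 4)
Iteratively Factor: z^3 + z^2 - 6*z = (z)*(z^2 + z - 6) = z*(z - 2)*(z + 3)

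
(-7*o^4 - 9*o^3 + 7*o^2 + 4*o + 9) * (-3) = 21*o^4 + 27*o^3 - 21*o^2 - 12*o - 27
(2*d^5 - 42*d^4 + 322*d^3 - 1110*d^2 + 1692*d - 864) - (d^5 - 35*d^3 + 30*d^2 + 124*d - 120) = d^5 - 42*d^4 + 357*d^3 - 1140*d^2 + 1568*d - 744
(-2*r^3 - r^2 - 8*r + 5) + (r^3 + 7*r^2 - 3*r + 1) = -r^3 + 6*r^2 - 11*r + 6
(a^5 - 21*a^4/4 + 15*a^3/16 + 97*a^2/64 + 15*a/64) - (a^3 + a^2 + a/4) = a^5 - 21*a^4/4 - a^3/16 + 33*a^2/64 - a/64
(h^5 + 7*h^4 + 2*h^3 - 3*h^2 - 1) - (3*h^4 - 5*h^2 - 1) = h^5 + 4*h^4 + 2*h^3 + 2*h^2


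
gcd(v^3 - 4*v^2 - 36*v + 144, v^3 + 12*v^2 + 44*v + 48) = v + 6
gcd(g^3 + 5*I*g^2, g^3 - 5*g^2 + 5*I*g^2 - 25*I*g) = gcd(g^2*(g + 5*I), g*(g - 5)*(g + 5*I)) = g^2 + 5*I*g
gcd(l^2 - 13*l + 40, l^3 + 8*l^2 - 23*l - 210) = l - 5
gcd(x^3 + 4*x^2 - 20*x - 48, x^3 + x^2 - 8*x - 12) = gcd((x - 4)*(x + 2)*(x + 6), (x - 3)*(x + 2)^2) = x + 2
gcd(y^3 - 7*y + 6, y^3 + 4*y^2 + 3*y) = y + 3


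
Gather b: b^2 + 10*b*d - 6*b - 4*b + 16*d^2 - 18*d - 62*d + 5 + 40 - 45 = b^2 + b*(10*d - 10) + 16*d^2 - 80*d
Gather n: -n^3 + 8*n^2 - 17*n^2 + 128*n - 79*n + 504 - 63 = -n^3 - 9*n^2 + 49*n + 441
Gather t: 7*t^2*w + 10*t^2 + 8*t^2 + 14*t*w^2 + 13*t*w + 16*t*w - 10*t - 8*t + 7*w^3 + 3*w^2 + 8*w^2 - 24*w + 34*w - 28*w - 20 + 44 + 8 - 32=t^2*(7*w + 18) + t*(14*w^2 + 29*w - 18) + 7*w^3 + 11*w^2 - 18*w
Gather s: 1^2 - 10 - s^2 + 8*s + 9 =-s^2 + 8*s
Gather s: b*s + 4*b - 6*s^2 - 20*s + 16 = 4*b - 6*s^2 + s*(b - 20) + 16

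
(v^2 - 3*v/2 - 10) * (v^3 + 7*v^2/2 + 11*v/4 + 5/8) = v^5 + 2*v^4 - 25*v^3/2 - 77*v^2/2 - 455*v/16 - 25/4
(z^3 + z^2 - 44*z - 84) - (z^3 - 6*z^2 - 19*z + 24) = 7*z^2 - 25*z - 108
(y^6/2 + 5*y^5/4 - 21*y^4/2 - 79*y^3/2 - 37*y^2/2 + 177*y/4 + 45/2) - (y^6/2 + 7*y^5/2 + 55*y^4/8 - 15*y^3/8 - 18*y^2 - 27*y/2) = -9*y^5/4 - 139*y^4/8 - 301*y^3/8 - y^2/2 + 231*y/4 + 45/2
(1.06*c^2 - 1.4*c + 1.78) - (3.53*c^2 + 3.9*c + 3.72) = -2.47*c^2 - 5.3*c - 1.94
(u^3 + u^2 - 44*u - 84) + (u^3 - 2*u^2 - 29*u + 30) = 2*u^3 - u^2 - 73*u - 54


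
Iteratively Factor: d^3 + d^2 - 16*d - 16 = (d + 4)*(d^2 - 3*d - 4) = (d + 1)*(d + 4)*(d - 4)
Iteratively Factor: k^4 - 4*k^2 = (k - 2)*(k^3 + 2*k^2) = k*(k - 2)*(k^2 + 2*k) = k^2*(k - 2)*(k + 2)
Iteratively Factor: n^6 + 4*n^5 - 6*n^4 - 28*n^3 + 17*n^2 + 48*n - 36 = (n + 3)*(n^5 + n^4 - 9*n^3 - n^2 + 20*n - 12) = (n + 2)*(n + 3)*(n^4 - n^3 - 7*n^2 + 13*n - 6) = (n - 2)*(n + 2)*(n + 3)*(n^3 + n^2 - 5*n + 3) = (n - 2)*(n - 1)*(n + 2)*(n + 3)*(n^2 + 2*n - 3) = (n - 2)*(n - 1)^2*(n + 2)*(n + 3)*(n + 3)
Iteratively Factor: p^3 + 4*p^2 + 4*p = (p + 2)*(p^2 + 2*p) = p*(p + 2)*(p + 2)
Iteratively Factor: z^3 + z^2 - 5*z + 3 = (z + 3)*(z^2 - 2*z + 1) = (z - 1)*(z + 3)*(z - 1)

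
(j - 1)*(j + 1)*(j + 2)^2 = j^4 + 4*j^3 + 3*j^2 - 4*j - 4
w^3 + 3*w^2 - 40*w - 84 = (w - 6)*(w + 2)*(w + 7)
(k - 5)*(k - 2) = k^2 - 7*k + 10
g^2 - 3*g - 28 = (g - 7)*(g + 4)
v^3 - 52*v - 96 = (v - 8)*(v + 2)*(v + 6)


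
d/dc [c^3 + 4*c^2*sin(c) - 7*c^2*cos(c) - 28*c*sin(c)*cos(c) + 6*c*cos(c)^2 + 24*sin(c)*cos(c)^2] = 7*c^2*sin(c) + 4*c^2*cos(c) + 3*c^2 + 8*c*sin(c) - 6*c*sin(2*c) - 14*c*cos(c) - 28*c*cos(2*c) - 14*sin(2*c) + 6*cos(c) + 3*cos(2*c) + 18*cos(3*c) + 3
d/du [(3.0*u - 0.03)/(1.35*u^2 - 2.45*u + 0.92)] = (-4.05*u^2 + 0.0810000000000004*u + 2.6865)/(1.8225*u^4 - 6.615*u^3 + 8.4865*u^2 - 4.508*u + 0.8464)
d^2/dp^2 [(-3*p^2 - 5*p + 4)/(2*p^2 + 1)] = 2*(-20*p^3 + 66*p^2 + 30*p - 11)/(8*p^6 + 12*p^4 + 6*p^2 + 1)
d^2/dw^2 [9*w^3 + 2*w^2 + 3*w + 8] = 54*w + 4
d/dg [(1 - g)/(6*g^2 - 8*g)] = (3*g^2 - 6*g + 4)/(2*g^2*(9*g^2 - 24*g + 16))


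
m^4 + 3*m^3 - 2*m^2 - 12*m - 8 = (m - 2)*(m + 1)*(m + 2)^2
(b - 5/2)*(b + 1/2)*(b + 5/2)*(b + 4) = b^4 + 9*b^3/2 - 17*b^2/4 - 225*b/8 - 25/2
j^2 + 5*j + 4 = (j + 1)*(j + 4)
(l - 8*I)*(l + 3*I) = l^2 - 5*I*l + 24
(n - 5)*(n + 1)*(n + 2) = n^3 - 2*n^2 - 13*n - 10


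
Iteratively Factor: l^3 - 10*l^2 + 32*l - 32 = (l - 4)*(l^2 - 6*l + 8) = (l - 4)*(l - 2)*(l - 4)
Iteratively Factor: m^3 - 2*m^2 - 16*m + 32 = (m + 4)*(m^2 - 6*m + 8) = (m - 2)*(m + 4)*(m - 4)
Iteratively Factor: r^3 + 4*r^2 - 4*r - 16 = (r + 4)*(r^2 - 4) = (r - 2)*(r + 4)*(r + 2)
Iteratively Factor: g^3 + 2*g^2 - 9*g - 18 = (g + 3)*(g^2 - g - 6) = (g - 3)*(g + 3)*(g + 2)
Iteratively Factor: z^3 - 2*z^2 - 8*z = (z + 2)*(z^2 - 4*z) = z*(z + 2)*(z - 4)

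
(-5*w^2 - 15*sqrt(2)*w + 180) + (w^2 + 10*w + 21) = -4*w^2 - 15*sqrt(2)*w + 10*w + 201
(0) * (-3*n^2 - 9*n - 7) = 0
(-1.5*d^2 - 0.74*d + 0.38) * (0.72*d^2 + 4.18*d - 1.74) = -1.08*d^4 - 6.8028*d^3 - 0.2096*d^2 + 2.876*d - 0.6612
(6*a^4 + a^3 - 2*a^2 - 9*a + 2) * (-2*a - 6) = -12*a^5 - 38*a^4 - 2*a^3 + 30*a^2 + 50*a - 12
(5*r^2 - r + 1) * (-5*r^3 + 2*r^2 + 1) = -25*r^5 + 15*r^4 - 7*r^3 + 7*r^2 - r + 1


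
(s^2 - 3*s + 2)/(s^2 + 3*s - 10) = (s - 1)/(s + 5)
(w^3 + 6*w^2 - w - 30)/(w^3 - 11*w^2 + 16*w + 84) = (w^3 + 6*w^2 - w - 30)/(w^3 - 11*w^2 + 16*w + 84)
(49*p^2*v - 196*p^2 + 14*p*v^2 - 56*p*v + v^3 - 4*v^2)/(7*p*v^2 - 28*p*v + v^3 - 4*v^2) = (7*p + v)/v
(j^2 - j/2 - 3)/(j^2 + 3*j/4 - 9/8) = 4*(j - 2)/(4*j - 3)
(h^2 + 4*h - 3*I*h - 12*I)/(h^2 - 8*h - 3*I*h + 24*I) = (h + 4)/(h - 8)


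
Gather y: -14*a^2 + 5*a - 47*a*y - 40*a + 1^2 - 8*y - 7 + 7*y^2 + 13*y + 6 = -14*a^2 - 35*a + 7*y^2 + y*(5 - 47*a)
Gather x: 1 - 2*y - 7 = -2*y - 6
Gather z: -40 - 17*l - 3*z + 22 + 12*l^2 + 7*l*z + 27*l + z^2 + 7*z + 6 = 12*l^2 + 10*l + z^2 + z*(7*l + 4) - 12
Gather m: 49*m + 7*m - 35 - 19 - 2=56*m - 56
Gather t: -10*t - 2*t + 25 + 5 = 30 - 12*t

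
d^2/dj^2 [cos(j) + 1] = -cos(j)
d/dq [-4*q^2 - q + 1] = -8*q - 1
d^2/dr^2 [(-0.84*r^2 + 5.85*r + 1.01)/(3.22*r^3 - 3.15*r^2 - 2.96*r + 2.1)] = (-17.418912*r^6 + 363.93084*r^5 - 278.39154*r^4 + 158.88285*r^3 - 505.660722*r^2 + 247.71222*r + 96.379132)/(33.386248*r^9 - 97.98138*r^8 + 3.77995799999999*r^7 + 214.204725*r^6 - 131.276544*r^5 - 140.37849*r^4 + 134.148664*r^3 + 13.52358*r^2 - 39.1608*r + 9.261)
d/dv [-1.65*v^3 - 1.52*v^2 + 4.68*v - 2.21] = -4.95*v^2 - 3.04*v + 4.68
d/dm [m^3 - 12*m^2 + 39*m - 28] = 3*m^2 - 24*m + 39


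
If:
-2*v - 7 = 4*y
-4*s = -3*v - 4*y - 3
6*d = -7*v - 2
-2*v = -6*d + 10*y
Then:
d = -233/48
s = -1/32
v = 31/8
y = -59/16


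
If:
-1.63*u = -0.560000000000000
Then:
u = 0.34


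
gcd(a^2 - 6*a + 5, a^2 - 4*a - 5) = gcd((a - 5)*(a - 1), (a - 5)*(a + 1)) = a - 5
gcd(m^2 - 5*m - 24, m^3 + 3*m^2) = m + 3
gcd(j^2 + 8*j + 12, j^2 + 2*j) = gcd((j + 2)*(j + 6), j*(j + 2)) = j + 2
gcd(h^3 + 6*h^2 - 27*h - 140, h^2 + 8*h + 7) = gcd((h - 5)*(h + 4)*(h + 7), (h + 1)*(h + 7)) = h + 7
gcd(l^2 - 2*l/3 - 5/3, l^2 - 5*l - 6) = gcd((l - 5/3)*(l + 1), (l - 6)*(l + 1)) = l + 1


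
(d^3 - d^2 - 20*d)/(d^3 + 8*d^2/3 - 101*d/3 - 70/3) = 3*d*(d + 4)/(3*d^2 + 23*d + 14)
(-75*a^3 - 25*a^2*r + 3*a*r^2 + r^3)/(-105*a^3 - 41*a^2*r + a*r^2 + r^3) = (-5*a + r)/(-7*a + r)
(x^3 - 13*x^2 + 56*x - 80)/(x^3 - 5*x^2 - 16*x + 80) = (x - 4)/(x + 4)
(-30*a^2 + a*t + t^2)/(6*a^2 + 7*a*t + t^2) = (-5*a + t)/(a + t)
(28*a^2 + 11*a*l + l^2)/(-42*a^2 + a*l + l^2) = (-4*a - l)/(6*a - l)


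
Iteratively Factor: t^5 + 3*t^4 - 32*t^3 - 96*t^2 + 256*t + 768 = (t + 3)*(t^4 - 32*t^2 + 256) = (t - 4)*(t + 3)*(t^3 + 4*t^2 - 16*t - 64) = (t - 4)*(t + 3)*(t + 4)*(t^2 - 16) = (t - 4)^2*(t + 3)*(t + 4)*(t + 4)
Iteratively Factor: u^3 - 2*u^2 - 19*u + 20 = (u - 1)*(u^2 - u - 20) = (u - 1)*(u + 4)*(u - 5)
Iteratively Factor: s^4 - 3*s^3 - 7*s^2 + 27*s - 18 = (s - 3)*(s^3 - 7*s + 6) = (s - 3)*(s - 2)*(s^2 + 2*s - 3) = (s - 3)*(s - 2)*(s - 1)*(s + 3)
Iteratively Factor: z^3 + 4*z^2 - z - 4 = (z + 4)*(z^2 - 1) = (z + 1)*(z + 4)*(z - 1)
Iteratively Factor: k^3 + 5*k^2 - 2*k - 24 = (k + 3)*(k^2 + 2*k - 8) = (k - 2)*(k + 3)*(k + 4)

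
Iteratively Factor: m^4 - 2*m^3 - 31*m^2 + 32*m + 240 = (m + 4)*(m^3 - 6*m^2 - 7*m + 60) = (m + 3)*(m + 4)*(m^2 - 9*m + 20) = (m - 4)*(m + 3)*(m + 4)*(m - 5)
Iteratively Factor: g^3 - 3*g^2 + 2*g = (g)*(g^2 - 3*g + 2) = g*(g - 2)*(g - 1)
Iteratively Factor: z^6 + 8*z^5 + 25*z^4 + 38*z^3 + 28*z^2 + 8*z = (z + 1)*(z^5 + 7*z^4 + 18*z^3 + 20*z^2 + 8*z) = (z + 1)^2*(z^4 + 6*z^3 + 12*z^2 + 8*z) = (z + 1)^2*(z + 2)*(z^3 + 4*z^2 + 4*z) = (z + 1)^2*(z + 2)^2*(z^2 + 2*z) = z*(z + 1)^2*(z + 2)^2*(z + 2)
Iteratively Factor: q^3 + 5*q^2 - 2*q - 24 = (q + 4)*(q^2 + q - 6) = (q - 2)*(q + 4)*(q + 3)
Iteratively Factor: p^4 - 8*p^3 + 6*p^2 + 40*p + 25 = (p + 1)*(p^3 - 9*p^2 + 15*p + 25) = (p + 1)^2*(p^2 - 10*p + 25) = (p - 5)*(p + 1)^2*(p - 5)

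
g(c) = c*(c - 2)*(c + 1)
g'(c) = c*(c - 2) + c*(c + 1) + (c - 2)*(c + 1)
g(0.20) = -0.43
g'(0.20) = -2.28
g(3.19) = 15.91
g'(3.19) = 22.15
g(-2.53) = -17.54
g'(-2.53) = 22.26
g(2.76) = 7.89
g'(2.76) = 15.33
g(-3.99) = -71.46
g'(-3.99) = 53.74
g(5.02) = 91.27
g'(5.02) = 63.56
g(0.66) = -1.47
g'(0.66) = -2.01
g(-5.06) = -145.04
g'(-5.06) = 84.93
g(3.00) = 12.00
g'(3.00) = 19.00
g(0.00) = 0.00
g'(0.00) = -2.00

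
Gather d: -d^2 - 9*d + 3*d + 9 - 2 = -d^2 - 6*d + 7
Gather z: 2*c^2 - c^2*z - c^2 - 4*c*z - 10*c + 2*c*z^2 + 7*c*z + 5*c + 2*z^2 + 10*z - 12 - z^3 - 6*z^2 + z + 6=c^2 - 5*c - z^3 + z^2*(2*c - 4) + z*(-c^2 + 3*c + 11) - 6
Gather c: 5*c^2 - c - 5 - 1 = 5*c^2 - c - 6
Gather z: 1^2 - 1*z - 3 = -z - 2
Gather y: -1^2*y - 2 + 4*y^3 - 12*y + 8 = 4*y^3 - 13*y + 6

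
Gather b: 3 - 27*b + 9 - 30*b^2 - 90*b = -30*b^2 - 117*b + 12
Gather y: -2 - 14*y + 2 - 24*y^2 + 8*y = -24*y^2 - 6*y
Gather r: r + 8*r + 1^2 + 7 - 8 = 9*r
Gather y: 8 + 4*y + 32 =4*y + 40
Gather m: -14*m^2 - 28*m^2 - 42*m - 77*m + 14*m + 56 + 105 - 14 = -42*m^2 - 105*m + 147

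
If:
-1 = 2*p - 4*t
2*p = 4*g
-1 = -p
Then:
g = 1/2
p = 1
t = 3/4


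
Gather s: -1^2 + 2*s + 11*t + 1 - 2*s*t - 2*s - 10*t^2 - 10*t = -2*s*t - 10*t^2 + t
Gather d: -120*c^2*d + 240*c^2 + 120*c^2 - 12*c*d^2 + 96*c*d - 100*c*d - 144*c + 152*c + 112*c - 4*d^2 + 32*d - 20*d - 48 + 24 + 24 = 360*c^2 + 120*c + d^2*(-12*c - 4) + d*(-120*c^2 - 4*c + 12)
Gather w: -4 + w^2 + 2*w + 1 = w^2 + 2*w - 3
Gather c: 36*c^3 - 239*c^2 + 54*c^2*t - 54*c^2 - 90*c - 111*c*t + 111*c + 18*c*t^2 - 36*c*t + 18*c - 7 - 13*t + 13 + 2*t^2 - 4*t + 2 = 36*c^3 + c^2*(54*t - 293) + c*(18*t^2 - 147*t + 39) + 2*t^2 - 17*t + 8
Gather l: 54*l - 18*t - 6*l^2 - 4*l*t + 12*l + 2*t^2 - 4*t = -6*l^2 + l*(66 - 4*t) + 2*t^2 - 22*t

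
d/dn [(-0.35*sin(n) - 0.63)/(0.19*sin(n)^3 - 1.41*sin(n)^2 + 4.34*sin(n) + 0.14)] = (0.133*sin(n)^3 - 0.1344*sin(n)^2 - 1.7766*sin(n) + 2.6852)*cos(n)/(0.0361*sin(n)^6 - 0.5358*sin(n)^5 + 3.6373*sin(n)^4 - 12.1856*sin(n)^3 + 18.4408*sin(n)^2 + 1.2152*sin(n) + 0.0196)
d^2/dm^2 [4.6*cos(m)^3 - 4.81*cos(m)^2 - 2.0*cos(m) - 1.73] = -1.45*cos(m) + 9.62*cos(2*m) - 10.35*cos(3*m)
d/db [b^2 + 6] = 2*b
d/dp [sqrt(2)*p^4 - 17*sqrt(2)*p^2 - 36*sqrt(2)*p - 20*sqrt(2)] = sqrt(2)*(4*p^3 - 34*p - 36)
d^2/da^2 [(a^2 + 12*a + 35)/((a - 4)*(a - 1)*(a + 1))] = 2*(a^6 + 36*a^5 + 69*a^4 - 948*a^3 + 1335*a^2 + 576*a + 659)/(a^9 - 12*a^8 + 45*a^7 - 28*a^6 - 141*a^5 + 156*a^4 + 143*a^3 - 180*a^2 - 48*a + 64)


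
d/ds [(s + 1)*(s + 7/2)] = 2*s + 9/2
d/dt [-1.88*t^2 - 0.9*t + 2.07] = -3.76*t - 0.9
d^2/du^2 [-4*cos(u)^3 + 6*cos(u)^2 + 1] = 3*cos(u) - 12*cos(2*u) + 9*cos(3*u)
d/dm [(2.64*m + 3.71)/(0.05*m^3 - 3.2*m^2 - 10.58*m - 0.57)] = (-0.264*m^3 + 7.8915*m^2 + 23.744*m + 37.747)/(0.0025*m^6 - 0.32*m^5 + 9.182*m^4 + 67.655*m^3 + 115.5844*m^2 + 12.0612*m + 0.3249)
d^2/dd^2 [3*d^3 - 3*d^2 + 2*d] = 18*d - 6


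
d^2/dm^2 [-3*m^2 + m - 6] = -6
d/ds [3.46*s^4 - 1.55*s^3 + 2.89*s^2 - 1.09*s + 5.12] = 13.84*s^3 - 4.65*s^2 + 5.78*s - 1.09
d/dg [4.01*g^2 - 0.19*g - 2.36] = 8.02*g - 0.19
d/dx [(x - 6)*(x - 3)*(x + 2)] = x*(3*x - 14)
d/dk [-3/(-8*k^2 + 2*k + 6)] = 3*(1 - 8*k)/(2*(-4*k^2 + k + 3)^2)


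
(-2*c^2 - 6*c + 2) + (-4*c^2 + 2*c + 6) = -6*c^2 - 4*c + 8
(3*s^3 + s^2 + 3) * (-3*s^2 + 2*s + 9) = -9*s^5 + 3*s^4 + 29*s^3 + 6*s + 27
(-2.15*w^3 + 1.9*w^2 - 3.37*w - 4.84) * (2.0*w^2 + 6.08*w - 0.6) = -4.3*w^5 - 9.272*w^4 + 6.102*w^3 - 31.3096*w^2 - 27.4052*w + 2.904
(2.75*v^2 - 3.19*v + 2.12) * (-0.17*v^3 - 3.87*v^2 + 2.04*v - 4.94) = -0.4675*v^5 - 10.1002*v^4 + 17.5949*v^3 - 28.297*v^2 + 20.0834*v - 10.4728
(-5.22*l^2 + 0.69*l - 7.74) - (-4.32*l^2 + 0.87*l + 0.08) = -0.899999999999999*l^2 - 0.18*l - 7.82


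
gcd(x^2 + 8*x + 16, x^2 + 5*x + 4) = x + 4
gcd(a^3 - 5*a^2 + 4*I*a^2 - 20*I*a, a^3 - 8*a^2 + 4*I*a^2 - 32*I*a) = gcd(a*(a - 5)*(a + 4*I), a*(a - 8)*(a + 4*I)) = a^2 + 4*I*a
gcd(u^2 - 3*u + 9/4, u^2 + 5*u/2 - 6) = u - 3/2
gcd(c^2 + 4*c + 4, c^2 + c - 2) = c + 2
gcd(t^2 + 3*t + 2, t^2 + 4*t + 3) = t + 1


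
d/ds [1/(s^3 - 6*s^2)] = 3*(4 - s)/(s^3*(s - 6)^2)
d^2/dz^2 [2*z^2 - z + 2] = 4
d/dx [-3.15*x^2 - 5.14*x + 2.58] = -6.3*x - 5.14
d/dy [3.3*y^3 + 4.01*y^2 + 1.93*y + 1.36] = 9.9*y^2 + 8.02*y + 1.93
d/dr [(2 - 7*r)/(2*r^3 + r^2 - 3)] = (-14*r^3 - 7*r^2 + 2*r*(3*r + 1)*(7*r - 2) + 21)/(2*r^3 + r^2 - 3)^2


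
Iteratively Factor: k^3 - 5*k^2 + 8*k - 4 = (k - 1)*(k^2 - 4*k + 4) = (k - 2)*(k - 1)*(k - 2)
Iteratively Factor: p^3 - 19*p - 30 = (p + 2)*(p^2 - 2*p - 15) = (p + 2)*(p + 3)*(p - 5)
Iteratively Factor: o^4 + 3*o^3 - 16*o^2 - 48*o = (o - 4)*(o^3 + 7*o^2 + 12*o) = (o - 4)*(o + 3)*(o^2 + 4*o) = (o - 4)*(o + 3)*(o + 4)*(o)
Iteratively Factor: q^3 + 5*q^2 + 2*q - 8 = (q - 1)*(q^2 + 6*q + 8) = (q - 1)*(q + 2)*(q + 4)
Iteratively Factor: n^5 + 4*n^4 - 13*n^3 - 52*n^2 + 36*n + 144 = (n - 2)*(n^4 + 6*n^3 - n^2 - 54*n - 72) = (n - 2)*(n + 4)*(n^3 + 2*n^2 - 9*n - 18) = (n - 2)*(n + 3)*(n + 4)*(n^2 - n - 6) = (n - 2)*(n + 2)*(n + 3)*(n + 4)*(n - 3)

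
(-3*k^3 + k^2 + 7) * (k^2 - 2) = -3*k^5 + k^4 + 6*k^3 + 5*k^2 - 14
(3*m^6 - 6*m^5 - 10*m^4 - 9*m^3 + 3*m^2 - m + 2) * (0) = 0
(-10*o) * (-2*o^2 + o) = 20*o^3 - 10*o^2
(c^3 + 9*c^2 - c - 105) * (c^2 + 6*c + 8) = c^5 + 15*c^4 + 61*c^3 - 39*c^2 - 638*c - 840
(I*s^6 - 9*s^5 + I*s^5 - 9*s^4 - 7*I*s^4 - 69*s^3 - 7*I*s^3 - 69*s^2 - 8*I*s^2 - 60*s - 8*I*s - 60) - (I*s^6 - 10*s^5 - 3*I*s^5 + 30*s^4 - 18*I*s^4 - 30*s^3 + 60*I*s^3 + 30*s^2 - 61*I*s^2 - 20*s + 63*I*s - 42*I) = s^5 + 4*I*s^5 - 39*s^4 + 11*I*s^4 - 39*s^3 - 67*I*s^3 - 99*s^2 + 53*I*s^2 - 40*s - 71*I*s - 60 + 42*I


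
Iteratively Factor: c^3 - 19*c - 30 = (c + 2)*(c^2 - 2*c - 15) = (c + 2)*(c + 3)*(c - 5)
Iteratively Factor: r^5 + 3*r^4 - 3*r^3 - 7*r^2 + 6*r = (r - 1)*(r^4 + 4*r^3 + r^2 - 6*r) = (r - 1)*(r + 2)*(r^3 + 2*r^2 - 3*r) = (r - 1)^2*(r + 2)*(r^2 + 3*r) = r*(r - 1)^2*(r + 2)*(r + 3)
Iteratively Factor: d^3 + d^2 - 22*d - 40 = (d + 4)*(d^2 - 3*d - 10) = (d - 5)*(d + 4)*(d + 2)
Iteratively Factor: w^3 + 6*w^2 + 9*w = (w)*(w^2 + 6*w + 9) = w*(w + 3)*(w + 3)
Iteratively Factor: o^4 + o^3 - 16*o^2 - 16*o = (o + 4)*(o^3 - 3*o^2 - 4*o) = (o - 4)*(o + 4)*(o^2 + o) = o*(o - 4)*(o + 4)*(o + 1)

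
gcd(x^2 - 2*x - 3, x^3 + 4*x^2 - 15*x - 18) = x^2 - 2*x - 3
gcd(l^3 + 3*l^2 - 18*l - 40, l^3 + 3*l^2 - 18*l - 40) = l^3 + 3*l^2 - 18*l - 40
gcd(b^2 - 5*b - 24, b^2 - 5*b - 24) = b^2 - 5*b - 24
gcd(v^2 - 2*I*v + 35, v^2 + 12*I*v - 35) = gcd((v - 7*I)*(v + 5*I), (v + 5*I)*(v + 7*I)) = v + 5*I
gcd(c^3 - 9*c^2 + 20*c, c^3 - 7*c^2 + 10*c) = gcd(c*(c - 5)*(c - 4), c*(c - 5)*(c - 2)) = c^2 - 5*c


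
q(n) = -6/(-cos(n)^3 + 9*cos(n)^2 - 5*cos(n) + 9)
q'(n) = -6*(-3*sin(n)*cos(n)^2 + 18*sin(n)*cos(n) - 5*sin(n))/(-cos(n)^3 + 9*cos(n)^2 - 5*cos(n) + 9)^2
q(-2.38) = -0.34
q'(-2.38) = -0.26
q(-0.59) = -0.57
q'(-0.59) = 0.24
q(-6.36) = -0.50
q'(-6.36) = 0.03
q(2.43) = -0.33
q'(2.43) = 0.24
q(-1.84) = -0.55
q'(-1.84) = -0.48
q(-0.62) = -0.58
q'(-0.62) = 0.25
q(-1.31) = -0.72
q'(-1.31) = -0.05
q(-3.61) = -0.28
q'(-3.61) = 0.14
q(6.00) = -0.52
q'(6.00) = 0.12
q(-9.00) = -0.28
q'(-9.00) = -0.12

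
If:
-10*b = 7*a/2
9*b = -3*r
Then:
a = 20*r/21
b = -r/3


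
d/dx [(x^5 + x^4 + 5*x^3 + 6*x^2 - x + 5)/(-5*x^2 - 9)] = (-15*x^6 - 10*x^5 - 70*x^4 - 36*x^3 - 140*x^2 - 58*x + 9)/(25*x^4 + 90*x^2 + 81)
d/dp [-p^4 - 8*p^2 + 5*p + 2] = -4*p^3 - 16*p + 5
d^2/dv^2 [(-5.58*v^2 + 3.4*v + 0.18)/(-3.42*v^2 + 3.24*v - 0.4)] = (44.126208*v^3 - 58.4327519999999*v^2 + 39.874464*v - 10.313856)/(40.001688*v^6 - 113.689008*v^5 + 121.741056*v^4 - 60.606144*v^3 + 14.23872*v^2 - 1.5552*v + 0.064)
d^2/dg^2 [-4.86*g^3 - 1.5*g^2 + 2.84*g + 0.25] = -29.16*g - 3.0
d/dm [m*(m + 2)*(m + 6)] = 3*m^2 + 16*m + 12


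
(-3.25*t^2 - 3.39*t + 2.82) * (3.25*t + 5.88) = -10.5625*t^3 - 30.1275*t^2 - 10.7682*t + 16.5816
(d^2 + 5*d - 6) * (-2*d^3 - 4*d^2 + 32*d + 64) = -2*d^5 - 14*d^4 + 24*d^3 + 248*d^2 + 128*d - 384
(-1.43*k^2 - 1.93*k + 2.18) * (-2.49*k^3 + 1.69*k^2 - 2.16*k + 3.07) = 3.5607*k^5 + 2.389*k^4 - 5.6011*k^3 + 3.4629*k^2 - 10.6339*k + 6.6926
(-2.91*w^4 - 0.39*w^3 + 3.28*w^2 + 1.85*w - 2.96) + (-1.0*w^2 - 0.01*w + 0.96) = -2.91*w^4 - 0.39*w^3 + 2.28*w^2 + 1.84*w - 2.0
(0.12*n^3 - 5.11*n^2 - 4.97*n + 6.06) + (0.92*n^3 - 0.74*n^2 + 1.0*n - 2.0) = 1.04*n^3 - 5.85*n^2 - 3.97*n + 4.06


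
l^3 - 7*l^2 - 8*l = l*(l - 8)*(l + 1)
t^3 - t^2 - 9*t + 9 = (t - 3)*(t - 1)*(t + 3)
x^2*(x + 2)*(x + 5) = x^4 + 7*x^3 + 10*x^2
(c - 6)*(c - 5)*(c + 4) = c^3 - 7*c^2 - 14*c + 120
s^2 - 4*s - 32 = (s - 8)*(s + 4)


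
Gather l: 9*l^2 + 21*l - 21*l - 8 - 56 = 9*l^2 - 64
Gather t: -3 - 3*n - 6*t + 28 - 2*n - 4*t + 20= -5*n - 10*t + 45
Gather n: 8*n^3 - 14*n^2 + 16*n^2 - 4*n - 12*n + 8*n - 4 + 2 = 8*n^3 + 2*n^2 - 8*n - 2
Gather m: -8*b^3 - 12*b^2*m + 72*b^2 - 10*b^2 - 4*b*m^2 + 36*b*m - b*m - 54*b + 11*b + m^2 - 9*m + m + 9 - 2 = -8*b^3 + 62*b^2 - 43*b + m^2*(1 - 4*b) + m*(-12*b^2 + 35*b - 8) + 7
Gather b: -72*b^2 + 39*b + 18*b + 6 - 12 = -72*b^2 + 57*b - 6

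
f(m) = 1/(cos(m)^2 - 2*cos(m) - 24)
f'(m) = (2*sin(m)*cos(m) - 2*sin(m))/(cos(m)^2 - 2*cos(m) - 24)^2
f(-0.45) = -0.04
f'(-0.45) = 0.00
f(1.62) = -0.04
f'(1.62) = -0.00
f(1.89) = -0.04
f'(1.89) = -0.00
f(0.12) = -0.04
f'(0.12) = -0.00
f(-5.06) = -0.04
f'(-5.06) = -0.00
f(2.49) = -0.05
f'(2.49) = -0.00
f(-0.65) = -0.04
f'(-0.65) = 0.00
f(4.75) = -0.04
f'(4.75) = 0.00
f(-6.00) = -0.04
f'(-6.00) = 0.00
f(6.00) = -0.04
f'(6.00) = 0.00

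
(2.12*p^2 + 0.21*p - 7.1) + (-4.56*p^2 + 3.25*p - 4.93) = -2.44*p^2 + 3.46*p - 12.03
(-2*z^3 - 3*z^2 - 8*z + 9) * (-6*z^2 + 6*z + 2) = 12*z^5 + 6*z^4 + 26*z^3 - 108*z^2 + 38*z + 18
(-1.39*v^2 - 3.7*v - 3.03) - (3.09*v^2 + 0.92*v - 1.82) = -4.48*v^2 - 4.62*v - 1.21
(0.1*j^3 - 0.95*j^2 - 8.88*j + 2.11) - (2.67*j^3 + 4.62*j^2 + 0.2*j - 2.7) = -2.57*j^3 - 5.57*j^2 - 9.08*j + 4.81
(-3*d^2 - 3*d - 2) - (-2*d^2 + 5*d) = -d^2 - 8*d - 2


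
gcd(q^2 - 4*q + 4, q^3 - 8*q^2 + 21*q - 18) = q - 2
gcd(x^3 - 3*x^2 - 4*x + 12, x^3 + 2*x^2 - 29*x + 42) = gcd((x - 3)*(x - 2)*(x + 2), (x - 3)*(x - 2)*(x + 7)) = x^2 - 5*x + 6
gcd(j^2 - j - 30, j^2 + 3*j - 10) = j + 5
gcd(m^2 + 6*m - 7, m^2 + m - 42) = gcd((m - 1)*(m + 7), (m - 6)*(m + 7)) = m + 7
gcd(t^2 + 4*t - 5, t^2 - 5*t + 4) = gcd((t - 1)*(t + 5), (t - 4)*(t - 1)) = t - 1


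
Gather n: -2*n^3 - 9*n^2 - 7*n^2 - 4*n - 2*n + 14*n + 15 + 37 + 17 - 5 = -2*n^3 - 16*n^2 + 8*n + 64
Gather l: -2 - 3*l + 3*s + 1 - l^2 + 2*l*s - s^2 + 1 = -l^2 + l*(2*s - 3) - s^2 + 3*s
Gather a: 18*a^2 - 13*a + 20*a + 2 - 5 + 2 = 18*a^2 + 7*a - 1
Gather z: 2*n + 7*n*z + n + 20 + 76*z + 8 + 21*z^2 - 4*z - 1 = 3*n + 21*z^2 + z*(7*n + 72) + 27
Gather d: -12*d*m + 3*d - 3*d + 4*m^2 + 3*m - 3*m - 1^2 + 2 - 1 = -12*d*m + 4*m^2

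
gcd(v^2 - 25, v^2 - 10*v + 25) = v - 5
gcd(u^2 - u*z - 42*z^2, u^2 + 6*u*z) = u + 6*z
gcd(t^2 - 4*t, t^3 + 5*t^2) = t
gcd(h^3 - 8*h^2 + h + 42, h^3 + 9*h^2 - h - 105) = h - 3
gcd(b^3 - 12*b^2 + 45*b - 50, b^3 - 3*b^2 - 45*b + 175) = b^2 - 10*b + 25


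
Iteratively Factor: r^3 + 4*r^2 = (r)*(r^2 + 4*r) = r*(r + 4)*(r)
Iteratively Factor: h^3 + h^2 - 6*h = (h)*(h^2 + h - 6) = h*(h + 3)*(h - 2)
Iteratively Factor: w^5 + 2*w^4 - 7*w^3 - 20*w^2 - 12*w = (w + 1)*(w^4 + w^3 - 8*w^2 - 12*w) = (w + 1)*(w + 2)*(w^3 - w^2 - 6*w) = (w + 1)*(w + 2)^2*(w^2 - 3*w) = w*(w + 1)*(w + 2)^2*(w - 3)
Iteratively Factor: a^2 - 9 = (a + 3)*(a - 3)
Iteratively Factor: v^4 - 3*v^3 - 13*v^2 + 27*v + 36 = (v + 3)*(v^3 - 6*v^2 + 5*v + 12) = (v + 1)*(v + 3)*(v^2 - 7*v + 12) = (v - 3)*(v + 1)*(v + 3)*(v - 4)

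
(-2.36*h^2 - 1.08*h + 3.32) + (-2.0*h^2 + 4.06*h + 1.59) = -4.36*h^2 + 2.98*h + 4.91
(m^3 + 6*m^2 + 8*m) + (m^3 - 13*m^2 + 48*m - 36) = 2*m^3 - 7*m^2 + 56*m - 36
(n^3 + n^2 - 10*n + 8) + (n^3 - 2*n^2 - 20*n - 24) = 2*n^3 - n^2 - 30*n - 16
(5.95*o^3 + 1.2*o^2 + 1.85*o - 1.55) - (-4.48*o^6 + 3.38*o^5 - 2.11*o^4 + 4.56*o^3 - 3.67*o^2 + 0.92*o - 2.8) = 4.48*o^6 - 3.38*o^5 + 2.11*o^4 + 1.39*o^3 + 4.87*o^2 + 0.93*o + 1.25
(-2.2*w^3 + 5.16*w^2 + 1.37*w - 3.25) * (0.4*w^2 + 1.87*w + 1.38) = -0.88*w^5 - 2.05*w^4 + 7.1612*w^3 + 8.3827*w^2 - 4.1869*w - 4.485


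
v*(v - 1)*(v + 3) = v^3 + 2*v^2 - 3*v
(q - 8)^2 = q^2 - 16*q + 64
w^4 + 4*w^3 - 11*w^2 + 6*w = w*(w - 1)^2*(w + 6)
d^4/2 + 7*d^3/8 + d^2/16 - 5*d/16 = d*(d/2 + 1/2)*(d - 1/2)*(d + 5/4)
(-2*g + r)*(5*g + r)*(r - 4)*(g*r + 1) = -10*g^3*r^2 + 40*g^3*r + 3*g^2*r^3 - 12*g^2*r^2 - 10*g^2*r + 40*g^2 + g*r^4 - 4*g*r^3 + 3*g*r^2 - 12*g*r + r^3 - 4*r^2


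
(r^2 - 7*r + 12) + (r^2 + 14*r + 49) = 2*r^2 + 7*r + 61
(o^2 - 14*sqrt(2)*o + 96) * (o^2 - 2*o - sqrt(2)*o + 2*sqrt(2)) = o^4 - 15*sqrt(2)*o^3 - 2*o^3 + 30*sqrt(2)*o^2 + 124*o^2 - 248*o - 96*sqrt(2)*o + 192*sqrt(2)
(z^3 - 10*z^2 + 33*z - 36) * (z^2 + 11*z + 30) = z^5 + z^4 - 47*z^3 + 27*z^2 + 594*z - 1080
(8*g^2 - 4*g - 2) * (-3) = -24*g^2 + 12*g + 6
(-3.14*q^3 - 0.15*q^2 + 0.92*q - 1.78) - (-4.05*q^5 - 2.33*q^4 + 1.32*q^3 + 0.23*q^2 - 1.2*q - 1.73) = 4.05*q^5 + 2.33*q^4 - 4.46*q^3 - 0.38*q^2 + 2.12*q - 0.05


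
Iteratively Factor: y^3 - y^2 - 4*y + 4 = (y + 2)*(y^2 - 3*y + 2) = (y - 1)*(y + 2)*(y - 2)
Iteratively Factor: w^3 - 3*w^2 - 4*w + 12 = (w + 2)*(w^2 - 5*w + 6) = (w - 2)*(w + 2)*(w - 3)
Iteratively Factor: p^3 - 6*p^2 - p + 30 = (p - 3)*(p^2 - 3*p - 10) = (p - 5)*(p - 3)*(p + 2)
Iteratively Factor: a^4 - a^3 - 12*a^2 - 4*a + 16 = (a + 2)*(a^3 - 3*a^2 - 6*a + 8) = (a + 2)^2*(a^2 - 5*a + 4) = (a - 4)*(a + 2)^2*(a - 1)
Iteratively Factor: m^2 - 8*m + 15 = (m - 3)*(m - 5)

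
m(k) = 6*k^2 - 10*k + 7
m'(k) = 12*k - 10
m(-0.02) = 7.20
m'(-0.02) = -10.24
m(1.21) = 3.68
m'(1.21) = 4.52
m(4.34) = 76.61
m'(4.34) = 42.08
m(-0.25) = 9.88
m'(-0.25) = -13.00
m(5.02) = 108.00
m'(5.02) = 50.24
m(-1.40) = 32.76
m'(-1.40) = -26.80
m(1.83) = 8.79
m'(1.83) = 11.96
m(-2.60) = 73.56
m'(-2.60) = -41.20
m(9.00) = 403.00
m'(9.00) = 98.00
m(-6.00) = 283.00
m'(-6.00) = -82.00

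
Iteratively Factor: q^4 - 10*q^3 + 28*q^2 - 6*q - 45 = (q - 5)*(q^3 - 5*q^2 + 3*q + 9) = (q - 5)*(q - 3)*(q^2 - 2*q - 3) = (q - 5)*(q - 3)*(q + 1)*(q - 3)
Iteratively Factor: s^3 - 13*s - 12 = (s + 3)*(s^2 - 3*s - 4) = (s + 1)*(s + 3)*(s - 4)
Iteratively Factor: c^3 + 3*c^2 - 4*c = (c - 1)*(c^2 + 4*c) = c*(c - 1)*(c + 4)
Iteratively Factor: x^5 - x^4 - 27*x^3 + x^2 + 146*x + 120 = (x - 5)*(x^4 + 4*x^3 - 7*x^2 - 34*x - 24) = (x - 5)*(x + 1)*(x^3 + 3*x^2 - 10*x - 24) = (x - 5)*(x + 1)*(x + 2)*(x^2 + x - 12) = (x - 5)*(x - 3)*(x + 1)*(x + 2)*(x + 4)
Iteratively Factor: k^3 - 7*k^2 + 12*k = (k)*(k^2 - 7*k + 12) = k*(k - 3)*(k - 4)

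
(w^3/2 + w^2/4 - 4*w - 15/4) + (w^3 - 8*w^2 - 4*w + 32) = 3*w^3/2 - 31*w^2/4 - 8*w + 113/4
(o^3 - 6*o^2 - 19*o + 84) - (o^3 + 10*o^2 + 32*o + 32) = -16*o^2 - 51*o + 52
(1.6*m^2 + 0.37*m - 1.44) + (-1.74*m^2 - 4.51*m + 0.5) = -0.14*m^2 - 4.14*m - 0.94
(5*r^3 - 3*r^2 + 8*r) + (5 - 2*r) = 5*r^3 - 3*r^2 + 6*r + 5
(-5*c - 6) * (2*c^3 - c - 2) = -10*c^4 - 12*c^3 + 5*c^2 + 16*c + 12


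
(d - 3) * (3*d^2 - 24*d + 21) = 3*d^3 - 33*d^2 + 93*d - 63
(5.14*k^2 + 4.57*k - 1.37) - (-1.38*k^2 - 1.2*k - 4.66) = 6.52*k^2 + 5.77*k + 3.29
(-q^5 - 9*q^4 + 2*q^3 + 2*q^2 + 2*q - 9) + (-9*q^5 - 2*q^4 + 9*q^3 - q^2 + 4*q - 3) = -10*q^5 - 11*q^4 + 11*q^3 + q^2 + 6*q - 12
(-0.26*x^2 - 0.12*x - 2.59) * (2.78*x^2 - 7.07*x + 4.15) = -0.7228*x^4 + 1.5046*x^3 - 7.4308*x^2 + 17.8133*x - 10.7485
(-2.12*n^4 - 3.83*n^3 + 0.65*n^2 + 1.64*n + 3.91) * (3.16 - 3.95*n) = 8.374*n^5 + 8.4293*n^4 - 14.6703*n^3 - 4.424*n^2 - 10.2621*n + 12.3556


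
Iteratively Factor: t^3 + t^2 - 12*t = (t + 4)*(t^2 - 3*t) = t*(t + 4)*(t - 3)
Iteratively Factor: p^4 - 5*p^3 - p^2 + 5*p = (p)*(p^3 - 5*p^2 - p + 5) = p*(p + 1)*(p^2 - 6*p + 5) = p*(p - 5)*(p + 1)*(p - 1)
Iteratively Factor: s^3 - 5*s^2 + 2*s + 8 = (s - 2)*(s^2 - 3*s - 4) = (s - 2)*(s + 1)*(s - 4)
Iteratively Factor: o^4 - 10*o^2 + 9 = (o - 3)*(o^3 + 3*o^2 - o - 3) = (o - 3)*(o + 1)*(o^2 + 2*o - 3) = (o - 3)*(o - 1)*(o + 1)*(o + 3)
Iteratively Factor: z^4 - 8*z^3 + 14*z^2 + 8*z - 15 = (z + 1)*(z^3 - 9*z^2 + 23*z - 15) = (z - 5)*(z + 1)*(z^2 - 4*z + 3) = (z - 5)*(z - 3)*(z + 1)*(z - 1)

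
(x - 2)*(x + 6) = x^2 + 4*x - 12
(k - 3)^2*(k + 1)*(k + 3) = k^4 - 2*k^3 - 12*k^2 + 18*k + 27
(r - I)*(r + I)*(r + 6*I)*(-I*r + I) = -I*r^4 + 6*r^3 + I*r^3 - 6*r^2 - I*r^2 + 6*r + I*r - 6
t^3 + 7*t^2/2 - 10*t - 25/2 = (t - 5/2)*(t + 1)*(t + 5)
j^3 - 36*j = j*(j - 6)*(j + 6)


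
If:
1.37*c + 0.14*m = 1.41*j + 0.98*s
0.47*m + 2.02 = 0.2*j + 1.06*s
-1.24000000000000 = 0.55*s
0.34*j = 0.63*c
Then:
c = 0.79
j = 1.47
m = -8.76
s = -2.25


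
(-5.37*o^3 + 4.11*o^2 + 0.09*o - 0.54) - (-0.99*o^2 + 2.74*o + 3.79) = -5.37*o^3 + 5.1*o^2 - 2.65*o - 4.33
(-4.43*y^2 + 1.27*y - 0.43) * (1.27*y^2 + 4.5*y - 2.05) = -5.6261*y^4 - 18.3221*y^3 + 14.2504*y^2 - 4.5385*y + 0.8815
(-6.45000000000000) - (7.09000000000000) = -13.5400000000000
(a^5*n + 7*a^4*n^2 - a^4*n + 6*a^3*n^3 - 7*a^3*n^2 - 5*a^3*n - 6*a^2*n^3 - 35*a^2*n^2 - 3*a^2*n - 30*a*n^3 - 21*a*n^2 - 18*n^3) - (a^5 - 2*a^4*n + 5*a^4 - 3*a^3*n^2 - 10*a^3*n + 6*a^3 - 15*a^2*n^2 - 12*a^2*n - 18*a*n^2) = a^5*n - a^5 + 7*a^4*n^2 + a^4*n - 5*a^4 + 6*a^3*n^3 - 4*a^3*n^2 + 5*a^3*n - 6*a^3 - 6*a^2*n^3 - 20*a^2*n^2 + 9*a^2*n - 30*a*n^3 - 3*a*n^2 - 18*n^3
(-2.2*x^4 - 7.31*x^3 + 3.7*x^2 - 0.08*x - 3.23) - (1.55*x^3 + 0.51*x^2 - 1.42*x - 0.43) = -2.2*x^4 - 8.86*x^3 + 3.19*x^2 + 1.34*x - 2.8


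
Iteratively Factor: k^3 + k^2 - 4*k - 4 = (k + 1)*(k^2 - 4) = (k - 2)*(k + 1)*(k + 2)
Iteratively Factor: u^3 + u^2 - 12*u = (u - 3)*(u^2 + 4*u) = (u - 3)*(u + 4)*(u)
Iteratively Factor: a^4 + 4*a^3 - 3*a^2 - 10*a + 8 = (a + 4)*(a^3 - 3*a + 2) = (a - 1)*(a + 4)*(a^2 + a - 2) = (a - 1)^2*(a + 4)*(a + 2)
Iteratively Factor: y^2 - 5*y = (y)*(y - 5)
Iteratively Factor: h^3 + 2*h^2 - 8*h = (h - 2)*(h^2 + 4*h) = (h - 2)*(h + 4)*(h)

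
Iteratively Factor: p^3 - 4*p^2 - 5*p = (p + 1)*(p^2 - 5*p) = p*(p + 1)*(p - 5)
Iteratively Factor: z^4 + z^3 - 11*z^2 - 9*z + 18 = (z + 3)*(z^3 - 2*z^2 - 5*z + 6) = (z + 2)*(z + 3)*(z^2 - 4*z + 3) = (z - 3)*(z + 2)*(z + 3)*(z - 1)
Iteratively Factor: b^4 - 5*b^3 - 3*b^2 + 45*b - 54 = (b - 3)*(b^3 - 2*b^2 - 9*b + 18) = (b - 3)^2*(b^2 + b - 6) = (b - 3)^2*(b - 2)*(b + 3)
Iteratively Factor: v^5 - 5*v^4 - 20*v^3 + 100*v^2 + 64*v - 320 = (v - 2)*(v^4 - 3*v^3 - 26*v^2 + 48*v + 160) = (v - 2)*(v + 4)*(v^3 - 7*v^2 + 2*v + 40) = (v - 2)*(v + 2)*(v + 4)*(v^2 - 9*v + 20) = (v - 5)*(v - 2)*(v + 2)*(v + 4)*(v - 4)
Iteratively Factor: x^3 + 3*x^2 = (x)*(x^2 + 3*x) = x*(x + 3)*(x)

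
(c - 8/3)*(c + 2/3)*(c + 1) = c^3 - c^2 - 34*c/9 - 16/9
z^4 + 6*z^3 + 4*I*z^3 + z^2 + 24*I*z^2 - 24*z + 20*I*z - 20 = (z + 1)*(z + 5)*(z + 2*I)^2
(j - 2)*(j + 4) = j^2 + 2*j - 8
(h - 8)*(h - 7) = h^2 - 15*h + 56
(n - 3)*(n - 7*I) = n^2 - 3*n - 7*I*n + 21*I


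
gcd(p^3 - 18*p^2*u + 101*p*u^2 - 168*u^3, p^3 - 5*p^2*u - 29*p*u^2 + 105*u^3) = p^2 - 10*p*u + 21*u^2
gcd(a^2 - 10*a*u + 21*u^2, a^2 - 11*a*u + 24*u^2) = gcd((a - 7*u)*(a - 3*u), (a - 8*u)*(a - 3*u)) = -a + 3*u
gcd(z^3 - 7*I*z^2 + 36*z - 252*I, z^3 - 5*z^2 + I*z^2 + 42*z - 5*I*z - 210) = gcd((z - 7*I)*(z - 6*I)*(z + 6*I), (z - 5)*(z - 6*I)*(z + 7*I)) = z - 6*I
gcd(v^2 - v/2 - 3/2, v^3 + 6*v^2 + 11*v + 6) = v + 1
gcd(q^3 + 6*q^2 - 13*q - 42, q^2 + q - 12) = q - 3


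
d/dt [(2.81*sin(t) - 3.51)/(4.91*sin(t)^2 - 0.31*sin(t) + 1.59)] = (-13.7971*sin(t)^2 + 34.4682*sin(t) + 3.3798)*cos(t)/(24.1081*sin(t)^4 - 3.0442*sin(t)^3 + 15.7099*sin(t)^2 - 0.9858*sin(t) + 2.5281)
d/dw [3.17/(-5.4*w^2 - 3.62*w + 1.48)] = (34.236*w + 11.4754)/(5.4*w^2 + 3.62*w - 1.48)^2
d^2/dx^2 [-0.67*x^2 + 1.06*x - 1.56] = -1.34000000000000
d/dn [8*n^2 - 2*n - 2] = 16*n - 2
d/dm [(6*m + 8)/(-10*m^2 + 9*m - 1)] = 2*(30*m^2 + 80*m - 39)/(100*m^4 - 180*m^3 + 101*m^2 - 18*m + 1)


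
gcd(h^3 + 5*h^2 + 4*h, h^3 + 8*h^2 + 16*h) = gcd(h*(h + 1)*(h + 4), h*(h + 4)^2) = h^2 + 4*h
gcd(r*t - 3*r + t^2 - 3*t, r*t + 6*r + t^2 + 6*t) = r + t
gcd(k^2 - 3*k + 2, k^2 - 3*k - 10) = 1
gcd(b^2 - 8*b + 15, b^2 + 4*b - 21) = b - 3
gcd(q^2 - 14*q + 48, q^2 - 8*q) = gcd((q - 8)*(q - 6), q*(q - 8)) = q - 8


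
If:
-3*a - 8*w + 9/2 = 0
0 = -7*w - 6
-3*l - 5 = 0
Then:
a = 53/14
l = -5/3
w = -6/7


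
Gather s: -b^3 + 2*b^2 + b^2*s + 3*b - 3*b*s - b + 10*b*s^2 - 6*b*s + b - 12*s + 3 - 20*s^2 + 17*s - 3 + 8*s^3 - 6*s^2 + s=-b^3 + 2*b^2 + 3*b + 8*s^3 + s^2*(10*b - 26) + s*(b^2 - 9*b + 6)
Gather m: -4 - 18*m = -18*m - 4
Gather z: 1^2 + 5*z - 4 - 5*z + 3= 0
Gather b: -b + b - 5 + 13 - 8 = 0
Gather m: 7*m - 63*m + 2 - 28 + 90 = 64 - 56*m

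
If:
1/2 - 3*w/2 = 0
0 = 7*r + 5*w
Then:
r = -5/21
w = 1/3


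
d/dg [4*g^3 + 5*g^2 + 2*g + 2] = 12*g^2 + 10*g + 2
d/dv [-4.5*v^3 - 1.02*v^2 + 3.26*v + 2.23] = -13.5*v^2 - 2.04*v + 3.26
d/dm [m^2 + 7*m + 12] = 2*m + 7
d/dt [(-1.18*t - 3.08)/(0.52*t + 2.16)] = (-0.492544*t - 2.045952)/(0.52*t + 2.16)^3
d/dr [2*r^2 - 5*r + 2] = 4*r - 5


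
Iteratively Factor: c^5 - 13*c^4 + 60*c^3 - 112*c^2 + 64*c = (c - 4)*(c^4 - 9*c^3 + 24*c^2 - 16*c) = (c - 4)^2*(c^3 - 5*c^2 + 4*c) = c*(c - 4)^2*(c^2 - 5*c + 4) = c*(c - 4)^2*(c - 1)*(c - 4)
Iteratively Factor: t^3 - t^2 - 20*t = (t + 4)*(t^2 - 5*t) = (t - 5)*(t + 4)*(t)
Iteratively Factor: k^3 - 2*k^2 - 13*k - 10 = (k + 2)*(k^2 - 4*k - 5) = (k + 1)*(k + 2)*(k - 5)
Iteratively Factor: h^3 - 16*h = (h)*(h^2 - 16) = h*(h - 4)*(h + 4)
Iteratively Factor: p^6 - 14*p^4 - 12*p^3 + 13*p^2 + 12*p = (p)*(p^5 - 14*p^3 - 12*p^2 + 13*p + 12) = p*(p - 1)*(p^4 + p^3 - 13*p^2 - 25*p - 12) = p*(p - 1)*(p + 3)*(p^3 - 2*p^2 - 7*p - 4) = p*(p - 1)*(p + 1)*(p + 3)*(p^2 - 3*p - 4) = p*(p - 4)*(p - 1)*(p + 1)*(p + 3)*(p + 1)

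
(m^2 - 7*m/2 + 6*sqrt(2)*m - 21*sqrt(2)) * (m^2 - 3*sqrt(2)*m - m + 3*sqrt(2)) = m^4 - 9*m^3/2 + 3*sqrt(2)*m^3 - 65*m^2/2 - 27*sqrt(2)*m^2/2 + 21*sqrt(2)*m/2 + 162*m - 126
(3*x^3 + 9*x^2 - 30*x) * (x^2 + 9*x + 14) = 3*x^5 + 36*x^4 + 93*x^3 - 144*x^2 - 420*x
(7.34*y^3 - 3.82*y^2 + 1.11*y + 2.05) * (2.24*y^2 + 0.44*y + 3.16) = 16.4416*y^5 - 5.3272*y^4 + 24.0*y^3 - 6.9908*y^2 + 4.4096*y + 6.478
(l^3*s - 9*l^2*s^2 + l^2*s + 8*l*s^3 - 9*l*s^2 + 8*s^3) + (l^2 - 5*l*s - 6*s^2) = l^3*s - 9*l^2*s^2 + l^2*s + l^2 + 8*l*s^3 - 9*l*s^2 - 5*l*s + 8*s^3 - 6*s^2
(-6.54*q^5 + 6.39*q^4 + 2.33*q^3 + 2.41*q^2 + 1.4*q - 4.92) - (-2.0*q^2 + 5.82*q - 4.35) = -6.54*q^5 + 6.39*q^4 + 2.33*q^3 + 4.41*q^2 - 4.42*q - 0.57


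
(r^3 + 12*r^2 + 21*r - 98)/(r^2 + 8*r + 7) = (r^2 + 5*r - 14)/(r + 1)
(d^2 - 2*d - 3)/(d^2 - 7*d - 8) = (d - 3)/(d - 8)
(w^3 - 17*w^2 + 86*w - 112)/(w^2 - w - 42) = (w^2 - 10*w + 16)/(w + 6)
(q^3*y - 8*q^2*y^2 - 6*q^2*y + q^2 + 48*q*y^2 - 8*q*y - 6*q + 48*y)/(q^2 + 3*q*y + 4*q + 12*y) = (q^3*y - 8*q^2*y^2 - 6*q^2*y + q^2 + 48*q*y^2 - 8*q*y - 6*q + 48*y)/(q^2 + 3*q*y + 4*q + 12*y)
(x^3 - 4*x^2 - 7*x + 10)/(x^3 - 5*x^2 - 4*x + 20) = (x - 1)/(x - 2)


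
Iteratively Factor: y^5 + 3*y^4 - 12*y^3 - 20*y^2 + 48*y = (y + 3)*(y^4 - 12*y^2 + 16*y) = y*(y + 3)*(y^3 - 12*y + 16) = y*(y - 2)*(y + 3)*(y^2 + 2*y - 8) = y*(y - 2)^2*(y + 3)*(y + 4)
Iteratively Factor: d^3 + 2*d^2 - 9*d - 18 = (d + 3)*(d^2 - d - 6) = (d - 3)*(d + 3)*(d + 2)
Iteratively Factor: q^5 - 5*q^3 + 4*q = (q + 2)*(q^4 - 2*q^3 - q^2 + 2*q) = (q + 1)*(q + 2)*(q^3 - 3*q^2 + 2*q) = (q - 2)*(q + 1)*(q + 2)*(q^2 - q) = (q - 2)*(q - 1)*(q + 1)*(q + 2)*(q)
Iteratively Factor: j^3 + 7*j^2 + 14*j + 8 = (j + 1)*(j^2 + 6*j + 8) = (j + 1)*(j + 2)*(j + 4)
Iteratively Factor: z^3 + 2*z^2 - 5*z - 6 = (z + 3)*(z^2 - z - 2) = (z + 1)*(z + 3)*(z - 2)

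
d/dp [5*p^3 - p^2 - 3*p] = 15*p^2 - 2*p - 3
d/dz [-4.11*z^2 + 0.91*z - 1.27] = 0.91 - 8.22*z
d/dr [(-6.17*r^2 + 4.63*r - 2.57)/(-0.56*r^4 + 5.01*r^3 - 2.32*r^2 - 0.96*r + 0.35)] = (-6.9104*r^5 + 38.6901*r^4 - 52.1494*r^3 + 55.2919*r^2 - 16.2438*r - 0.8467)/(0.3136*r^8 - 5.6112*r^7 + 27.6985*r^6 - 22.1712*r^5 - 4.6288*r^4 + 7.9614*r^3 - 0.7024*r^2 - 0.672*r + 0.1225)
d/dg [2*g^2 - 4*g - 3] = 4*g - 4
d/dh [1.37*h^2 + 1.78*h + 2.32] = 2.74*h + 1.78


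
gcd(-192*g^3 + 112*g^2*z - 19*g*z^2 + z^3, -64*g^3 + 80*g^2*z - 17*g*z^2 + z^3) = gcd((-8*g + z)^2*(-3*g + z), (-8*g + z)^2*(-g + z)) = 64*g^2 - 16*g*z + z^2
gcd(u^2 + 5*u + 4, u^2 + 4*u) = u + 4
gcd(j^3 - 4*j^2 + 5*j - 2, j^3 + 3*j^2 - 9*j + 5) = j^2 - 2*j + 1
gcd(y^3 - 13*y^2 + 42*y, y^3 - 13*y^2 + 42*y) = y^3 - 13*y^2 + 42*y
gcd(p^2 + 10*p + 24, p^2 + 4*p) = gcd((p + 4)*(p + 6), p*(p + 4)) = p + 4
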